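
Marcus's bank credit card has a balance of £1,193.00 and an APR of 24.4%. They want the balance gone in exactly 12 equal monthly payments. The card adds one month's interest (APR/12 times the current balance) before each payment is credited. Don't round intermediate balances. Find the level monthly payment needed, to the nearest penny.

Monthly rate r = 24.4%/12 = 2.03333% = 0.0203333.
Level-payment amortization: P = B₀·r / (1 − (1+r)^(−n)) = 1193.00·0.0203333 / (1 − 1.02033^(−12)).
Denominator 1 − (1+r)^(−12) = 0.214592396.
P = 24.2577 / 0.214592396 ≈ 113.04.

£113.04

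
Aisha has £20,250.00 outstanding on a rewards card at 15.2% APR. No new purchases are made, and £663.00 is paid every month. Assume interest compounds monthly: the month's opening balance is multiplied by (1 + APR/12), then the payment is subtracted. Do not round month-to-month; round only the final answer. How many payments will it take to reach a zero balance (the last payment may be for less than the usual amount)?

Monthly rate r = 15.2%/12 = 1.26667% = 0.0126667.
Recurrence: B ← B·(1+r) − £663.00.
Month 1: interest £256.50; balance after payment £19,843.50.
Month 2: interest £251.35; balance after payment £19,431.85.
Closed form: n = −ln(1 − rB₀/P)/ln(1+r) = −ln(0.61312)/ln(1.01267) ≈ 38.864, so the balance reaches zero during payment 39.

39 payments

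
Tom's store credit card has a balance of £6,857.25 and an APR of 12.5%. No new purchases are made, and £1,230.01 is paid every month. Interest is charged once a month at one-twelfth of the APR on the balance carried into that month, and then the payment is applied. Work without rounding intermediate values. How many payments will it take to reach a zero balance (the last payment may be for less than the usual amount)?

Monthly rate r = 12.5%/12 = 1.04167% = 0.0104167.
Recurrence: B ← B·(1+r) − £1,230.01.
Month 1: interest £71.43; balance after payment £5,698.67.
Month 2: interest £59.36; balance after payment £4,528.02.
Month 3: interest £47.17; balance after payment £3,345.18.
Month 4: interest £34.85; balance after payment £2,150.01.
Month 5: interest £22.40; balance after payment £942.40.
Month 6: interest £9.82; balance after payment £0.00.

6 months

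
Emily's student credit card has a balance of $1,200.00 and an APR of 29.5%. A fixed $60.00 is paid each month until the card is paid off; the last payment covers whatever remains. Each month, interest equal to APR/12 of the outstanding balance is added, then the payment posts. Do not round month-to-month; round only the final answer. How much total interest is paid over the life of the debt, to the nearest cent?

Monthly rate r = 29.5%/12 = 2.45833% = 0.0245833.
Payoff takes n = ⌈−ln(1 − rB₀/P)/ln(1+r)⌉ = ⌈27.860⌉ = 28 payments; the last is $51.71.
Total paid = 27·$60.00 + $51.71 = $1,671.71.
Total interest = total paid − principal = $1,671.71 − $1,200.00 = $471.71.

$471.71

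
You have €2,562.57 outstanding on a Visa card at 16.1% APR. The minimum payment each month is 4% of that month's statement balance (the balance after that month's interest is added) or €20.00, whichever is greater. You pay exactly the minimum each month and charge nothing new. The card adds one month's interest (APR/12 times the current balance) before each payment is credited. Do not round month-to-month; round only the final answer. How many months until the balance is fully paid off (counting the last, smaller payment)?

Monthly rate r = 16.1%/12 = 1.34167% = 0.0134167.
While 4% of the post-interest balance exceeds €20.00, each month B ← (B·(1+r))·(1 − 0.04), i.e. B shrinks by the factor (1+r)·0.96 = 0.97288.
This holds for months 1–60. Entering month 61 the balance is €492.30; 4% of the post-interest balance is now below €20.00, so the flat €20.00 minimum applies from here.
From month 61 a fixed €20.00 at rate r clears €492.30 in 31 more payments. Total: 60 + 31 = 91 months.

91 months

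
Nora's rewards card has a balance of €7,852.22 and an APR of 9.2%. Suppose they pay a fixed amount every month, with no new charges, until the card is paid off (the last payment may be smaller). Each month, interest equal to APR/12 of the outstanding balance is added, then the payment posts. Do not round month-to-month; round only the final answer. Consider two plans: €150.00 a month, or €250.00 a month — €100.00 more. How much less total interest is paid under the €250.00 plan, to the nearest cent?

Monthly rate r = 9.2%/12 = 0.766667% = 0.00766667.
At €150.00/mo: n = ⌈−ln(1 − rB₀/P)/ln(1+r)⌉ = 68 payments (last €26.53); total interest = total paid − €7,852.22 = €2,224.31.
At €250.00/mo: 37 payments (last €17.89); total interest €1,165.67.
Interest saved = €2,224.31 − €1,165.67 = €1,058.64.

€1,058.64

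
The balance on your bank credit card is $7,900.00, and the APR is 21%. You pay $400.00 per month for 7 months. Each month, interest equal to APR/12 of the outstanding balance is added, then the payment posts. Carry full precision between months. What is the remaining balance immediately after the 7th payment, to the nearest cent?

Monthly rate r = 21%/12 = 1.75% = 0.0175.
Each month: B ← B·(1+r) − $400.00.
Month 1: interest $138.25; balance after payment $7,638.25.
Month 2: interest $133.67; balance after payment $7,371.92.
Month 3: interest $129.01; balance after payment $7,100.93.
Month 4: interest $124.27; balance after payment $6,825.19.
Month 5: interest $119.44; balance after payment $6,544.64.
Month 6: interest $114.53; balance after payment $6,259.17.
Month 7: interest $109.54; balance after payment $5,968.70.

$5,968.70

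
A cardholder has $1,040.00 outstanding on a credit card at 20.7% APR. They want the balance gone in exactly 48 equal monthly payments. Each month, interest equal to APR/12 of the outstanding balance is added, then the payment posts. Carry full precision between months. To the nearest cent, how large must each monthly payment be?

Monthly rate r = 20.7%/12 = 1.725% = 0.01725.
Level-payment amortization: P = B₀·r / (1 − (1+r)^(−n)) = 1040.00·0.01725 / (1 − 1.01725^(−48)).
Denominator 1 − (1+r)^(−48) = 0.559981972.
P = 17.94 / 0.559981972 ≈ 32.04.

$32.04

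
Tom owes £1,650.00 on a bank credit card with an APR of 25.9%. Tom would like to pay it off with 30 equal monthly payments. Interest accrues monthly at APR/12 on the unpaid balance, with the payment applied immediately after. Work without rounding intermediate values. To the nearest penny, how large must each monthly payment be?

Monthly rate r = 25.9%/12 = 2.15833% = 0.0215833.
Level-payment amortization: P = B₀·r / (1 − (1+r)^(−n)) = 1650.00·0.0215833 / (1 − 1.02158^(−30)).
Denominator 1 − (1+r)^(−30) = 0.473029832.
P = 35.6125 / 0.473029832 ≈ 75.29.

£75.29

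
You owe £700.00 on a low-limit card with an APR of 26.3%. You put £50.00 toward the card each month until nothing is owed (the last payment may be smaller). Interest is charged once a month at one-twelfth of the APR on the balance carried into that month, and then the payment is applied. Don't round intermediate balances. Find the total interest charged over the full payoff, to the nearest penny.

Monthly rate r = 26.3%/12 = 2.19167% = 0.0219167.
Payoff takes n = ⌈−ln(1 − rB₀/P)/ln(1+r)⌉ = ⌈16.904⌉ = 17 payments; the last is £45.26.
Total paid = 16·£50.00 + £45.26 = £845.26.
Total interest = total paid − principal = £845.26 − £700.00 = £145.26.

£145.26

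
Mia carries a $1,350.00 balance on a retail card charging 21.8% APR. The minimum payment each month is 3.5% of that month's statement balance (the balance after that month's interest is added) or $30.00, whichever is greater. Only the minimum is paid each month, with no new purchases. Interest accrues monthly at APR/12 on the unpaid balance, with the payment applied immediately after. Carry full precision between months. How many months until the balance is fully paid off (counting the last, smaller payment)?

67 months

Monthly rate r = 21.8%/12 = 1.81667% = 0.0181667.
While 3.5% of the post-interest balance exceeds $30.00, each month B ← (B·(1+r))·(1 − 0.035), i.e. B shrinks by the factor (1+r)·0.965 = 0.98253.
This holds for months 1–27. Entering month 28 the balance is $838.84; 3.5% of the post-interest balance is now below $30.00, so the flat $30.00 minimum applies from here.
From month 28 a fixed $30.00 at rate r clears $838.84 in 40 more payments. Total: 27 + 40 = 67 months.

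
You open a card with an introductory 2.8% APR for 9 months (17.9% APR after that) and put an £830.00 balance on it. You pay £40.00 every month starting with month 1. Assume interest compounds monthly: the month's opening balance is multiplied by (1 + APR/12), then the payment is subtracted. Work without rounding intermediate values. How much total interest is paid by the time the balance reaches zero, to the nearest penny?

Promo months 1–9 at r₀ = 2.8%/12 = 0.00233333; months 10+ at r₁ = 17.9%/12 = 0.0149167.
After month 9: iterate B ← B·(1+r₀) − £40.00 for 9 months → £484.22.
Then at r₁ with £40.00/mo: n₂ = −ln(1 − r₁·B/P)/ln(1+r₁) ≈ 13.45 → 14 more payments.
Total paid = 22·£40.00 + £18.08 = £898.08; interest = £898.08 − £830.00 = £68.08.

£68.08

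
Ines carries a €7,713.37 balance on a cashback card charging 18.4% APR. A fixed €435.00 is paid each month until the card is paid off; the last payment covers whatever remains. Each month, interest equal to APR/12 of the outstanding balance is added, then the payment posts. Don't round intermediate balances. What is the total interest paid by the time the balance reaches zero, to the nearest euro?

Monthly rate r = 18.4%/12 = 1.53333% = 0.0153333.
Payoff takes n = ⌈−ln(1 − rB₀/P)/ln(1+r)⌉ = ⌈20.852⌉ = 21 payments; the last is €370.96.
Total paid = 20·€435.00 + €370.96 = €9,070.96.
Total interest = total paid − principal = €9,070.96 − €7,713.37 = €1,357.59.

€1,358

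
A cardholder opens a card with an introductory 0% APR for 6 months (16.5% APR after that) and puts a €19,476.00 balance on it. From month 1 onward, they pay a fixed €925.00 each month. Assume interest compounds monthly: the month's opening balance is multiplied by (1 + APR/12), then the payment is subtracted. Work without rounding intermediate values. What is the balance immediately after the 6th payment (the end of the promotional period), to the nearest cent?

€13,926.00

Promo months 1–6 at r₀ = 0%/12 = 0; months 7+ at r₁ = 16.5%/12 = 0.01375.
After month 6 (no interest yet): B = €19,476.00 − 6·€925.00 = €13,926.00.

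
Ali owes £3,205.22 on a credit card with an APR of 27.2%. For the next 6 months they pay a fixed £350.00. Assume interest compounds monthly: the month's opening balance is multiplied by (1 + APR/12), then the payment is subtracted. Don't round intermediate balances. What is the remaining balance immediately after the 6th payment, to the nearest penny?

£1,443.93

Monthly rate r = 27.2%/12 = 2.26667% = 0.0226667.
Each month: B ← B·(1+r) − £350.00.
Month 1: interest £72.65; balance after payment £2,927.87.
Month 2: interest £66.37; balance after payment £2,644.24.
Month 3: interest £59.94; balance after payment £2,354.17.
Month 4: interest £53.36; balance after payment £2,057.53.
Month 5: interest £46.64; balance after payment £1,754.17.
Month 6: interest £39.76; balance after payment £1,443.93.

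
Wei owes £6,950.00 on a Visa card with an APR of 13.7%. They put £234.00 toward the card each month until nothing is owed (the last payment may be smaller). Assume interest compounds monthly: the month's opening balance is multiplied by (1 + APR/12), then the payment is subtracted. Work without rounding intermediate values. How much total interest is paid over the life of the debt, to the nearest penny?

Monthly rate r = 13.7%/12 = 1.14167% = 0.0114167.
Payoff takes n = ⌈−ln(1 − rB₀/P)/ln(1+r)⌉ = ⌈36.481⌉ = 37 payments; the last is £112.84.
Total paid = 36·£234.00 + £112.84 = £8,536.84.
Total interest = total paid − principal = £8,536.84 − £6,950.00 = £1,586.84.

£1,586.84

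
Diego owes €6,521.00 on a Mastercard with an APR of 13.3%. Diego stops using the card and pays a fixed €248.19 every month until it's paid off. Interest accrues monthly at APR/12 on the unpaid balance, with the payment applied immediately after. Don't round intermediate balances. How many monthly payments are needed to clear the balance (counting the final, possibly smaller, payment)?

Monthly rate r = 13.3%/12 = 1.10833% = 0.0110833.
Recurrence: B ← B·(1+r) − €248.19.
Month 1: interest €72.27; balance after payment €6,345.08.
Month 2: interest €70.32; balance after payment €6,167.22.
Closed form: n = −ln(1 − rB₀/P)/ln(1+r) = −ln(0.70879)/ln(1.01108) ≈ 31.227, so the balance reaches zero during payment 32.

32 months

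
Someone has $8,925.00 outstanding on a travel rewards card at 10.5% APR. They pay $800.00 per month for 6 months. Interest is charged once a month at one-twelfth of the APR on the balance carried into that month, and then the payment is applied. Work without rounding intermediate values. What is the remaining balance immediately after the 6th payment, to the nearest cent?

Monthly rate r = 10.5%/12 = 0.875% = 0.00875.
Each month: B ← B·(1+r) − $800.00.
Month 1: interest $78.09; balance after payment $8,203.09.
Month 2: interest $71.78; balance after payment $7,474.87.
Month 3: interest $65.41; balance after payment $6,740.28.
Month 4: interest $58.98; balance after payment $5,999.25.
Month 5: interest $52.49; balance after payment $5,251.75.
Month 6: interest $45.95; balance after payment $4,497.70.

$4,497.70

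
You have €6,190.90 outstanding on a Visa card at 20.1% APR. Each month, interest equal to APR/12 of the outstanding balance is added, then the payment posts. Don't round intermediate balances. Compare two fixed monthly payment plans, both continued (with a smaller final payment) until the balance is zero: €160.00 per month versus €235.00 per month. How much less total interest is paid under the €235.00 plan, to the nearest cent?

Monthly rate r = 20.1%/12 = 1.675% = 0.01675.
At €160.00/mo: n = ⌈−ln(1 − rB₀/P)/ln(1+r)⌉ = 63 payments (last €140.17); total interest = total paid − €6,190.90 = €3,869.27.
At €235.00/mo: 36 payments (last €9.81); total interest €2,043.91.
Interest saved = €3,869.27 − €2,043.91 = €1,825.36.

€1,825.36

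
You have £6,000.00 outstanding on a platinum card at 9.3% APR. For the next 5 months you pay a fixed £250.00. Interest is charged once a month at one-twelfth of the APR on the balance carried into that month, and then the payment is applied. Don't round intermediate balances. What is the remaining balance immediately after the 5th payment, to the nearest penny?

Monthly rate r = 9.3%/12 = 0.775% = 0.00775.
Each month: B ← B·(1+r) − £250.00.
Month 1: interest £46.50; balance after payment £5,796.50.
Month 2: interest £44.92; balance after payment £5,591.42.
Month 3: interest £43.33; balance after payment £5,384.76.
Month 4: interest £41.73; balance after payment £5,176.49.
Month 5: interest £40.12; balance after payment £4,966.61.

£4,966.61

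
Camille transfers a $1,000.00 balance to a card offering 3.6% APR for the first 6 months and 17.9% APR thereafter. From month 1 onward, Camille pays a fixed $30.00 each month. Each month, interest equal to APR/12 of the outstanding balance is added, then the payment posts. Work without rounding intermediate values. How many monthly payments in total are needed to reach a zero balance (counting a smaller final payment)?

43 payments

Promo months 1–6 at r₀ = 3.6%/12 = 0.003; months 7+ at r₁ = 17.9%/12 = 0.0149167.
After month 6: iterate B ← B·(1+r₀) − $30.00 for 6 months → $836.78.
Then at r₁ with $30.00/mo: n₂ = −ln(1 − r₁·B/P)/ln(1+r₁) ≈ 36.33 → 37 more payments.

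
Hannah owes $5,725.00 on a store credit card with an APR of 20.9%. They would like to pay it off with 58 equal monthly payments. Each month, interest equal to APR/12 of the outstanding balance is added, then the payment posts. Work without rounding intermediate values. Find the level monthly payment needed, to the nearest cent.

Monthly rate r = 20.9%/12 = 1.74167% = 0.0174167.
Level-payment amortization: P = B₀·r / (1 − (1+r)^(−n)) = 5725.00·0.0174167 / (1 − 1.01742^(−58)).
Denominator 1 − (1+r)^(−58) = 0.632661174.
P = 99.7104 / 0.632661174 ≈ 157.60.

$157.60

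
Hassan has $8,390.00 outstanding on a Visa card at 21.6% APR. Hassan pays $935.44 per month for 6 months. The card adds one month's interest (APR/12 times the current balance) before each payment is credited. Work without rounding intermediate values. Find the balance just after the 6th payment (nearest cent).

$3,466.53

Monthly rate r = 21.6%/12 = 1.8% = 0.018.
Each month: B ← B·(1+r) − $935.44.
Month 1: interest $151.02; balance after payment $7,605.58.
Month 2: interest $136.90; balance after payment $6,807.04.
Month 3: interest $122.53; balance after payment $5,994.13.
Month 4: interest $107.89; balance after payment $5,166.58.
Month 5: interest $93.00; balance after payment $4,324.14.
Month 6: interest $77.83; balance after payment $3,466.53.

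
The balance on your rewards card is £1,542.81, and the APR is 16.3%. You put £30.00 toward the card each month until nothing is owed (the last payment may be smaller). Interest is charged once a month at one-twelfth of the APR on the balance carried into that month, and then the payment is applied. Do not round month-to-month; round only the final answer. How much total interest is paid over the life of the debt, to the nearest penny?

£1,123.59

Monthly rate r = 16.3%/12 = 1.35833% = 0.0135833.
Payoff takes n = ⌈−ln(1 − rB₀/P)/ln(1+r)⌉ = ⌈88.879⌉ = 89 payments; the last is £26.40.
Total paid = 88·£30.00 + £26.40 = £2,666.40.
Total interest = total paid − principal = £2,666.40 − £1,542.81 = £1,123.59.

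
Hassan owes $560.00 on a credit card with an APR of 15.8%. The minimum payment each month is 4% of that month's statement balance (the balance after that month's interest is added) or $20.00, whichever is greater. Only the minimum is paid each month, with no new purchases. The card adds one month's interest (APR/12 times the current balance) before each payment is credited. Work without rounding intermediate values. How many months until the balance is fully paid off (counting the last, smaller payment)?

Monthly rate r = 15.8%/12 = 1.31667% = 0.0131667.
While 4% of the post-interest balance exceeds $20.00, each month B ← (B·(1+r))·(1 − 0.04), i.e. B shrinks by the factor (1+r)·0.96 = 0.97264.
This holds for months 1–5. Entering month 6 the balance is $487.47; 4% of the post-interest balance is now below $20.00, so the flat $20.00 minimum applies from here.
From month 6 a fixed $20.00 at rate r clears $487.47 in 30 more payments. Total: 5 + 30 = 35 months.

35 months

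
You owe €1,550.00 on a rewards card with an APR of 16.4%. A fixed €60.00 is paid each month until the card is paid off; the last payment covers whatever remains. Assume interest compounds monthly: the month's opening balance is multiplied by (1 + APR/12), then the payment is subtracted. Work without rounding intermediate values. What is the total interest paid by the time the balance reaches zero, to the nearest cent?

Monthly rate r = 16.4%/12 = 1.36667% = 0.0136667.
Payoff takes n = ⌈−ln(1 − rB₀/P)/ln(1+r)⌉ = ⌈32.083⌉ = 33 payments; the last is €4.99.
Total paid = 32·€60.00 + €4.99 = €1,924.99.
Total interest = total paid − principal = €1,924.99 − €1,550.00 = €374.99.

€374.99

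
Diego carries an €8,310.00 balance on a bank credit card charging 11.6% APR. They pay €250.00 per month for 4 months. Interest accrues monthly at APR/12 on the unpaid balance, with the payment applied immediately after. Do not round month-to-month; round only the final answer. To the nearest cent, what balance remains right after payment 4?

€7,621.42

Monthly rate r = 11.6%/12 = 0.966667% = 0.00966667.
Each month: B ← B·(1+r) − €250.00.
Month 1: interest €80.33; balance after payment €8,140.33.
Month 2: interest €78.69; balance after payment €7,969.02.
Month 3: interest €77.03; balance after payment €7,796.05.
Month 4: interest €75.36; balance after payment €7,621.42.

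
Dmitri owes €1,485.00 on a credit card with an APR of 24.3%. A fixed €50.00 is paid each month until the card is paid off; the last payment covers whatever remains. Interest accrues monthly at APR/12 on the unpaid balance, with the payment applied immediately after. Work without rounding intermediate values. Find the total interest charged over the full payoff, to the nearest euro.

€809

Monthly rate r = 24.3%/12 = 2.025% = 0.02025.
Payoff takes n = ⌈−ln(1 − rB₀/P)/ln(1+r)⌉ = ⌈45.884⌉ = 46 payments; the last is €44.23.
Total paid = 45·€50.00 + €44.23 = €2,294.23.
Total interest = total paid − principal = €2,294.23 − €1,485.00 = €809.23.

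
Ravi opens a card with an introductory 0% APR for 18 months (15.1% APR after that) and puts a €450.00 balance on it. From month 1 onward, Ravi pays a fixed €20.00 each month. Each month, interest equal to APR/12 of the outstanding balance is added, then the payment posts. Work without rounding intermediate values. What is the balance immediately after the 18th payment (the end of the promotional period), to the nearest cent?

Promo months 1–18 at r₀ = 0%/12 = 0; months 19+ at r₁ = 15.1%/12 = 0.0125833.
After month 18 (no interest yet): B = €450.00 − 18·€20.00 = €90.00.

€90.00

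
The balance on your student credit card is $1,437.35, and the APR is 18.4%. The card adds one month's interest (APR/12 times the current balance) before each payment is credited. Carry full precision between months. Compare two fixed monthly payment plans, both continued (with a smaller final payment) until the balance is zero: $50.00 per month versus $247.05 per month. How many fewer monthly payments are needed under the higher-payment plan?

32 fewer payments

Monthly rate r = 18.4%/12 = 1.53333% = 0.0153333.
At $50.00/mo: n = ⌈−ln(1 − rB₀/P)/ln(1+r)⌉ = 39 payments (last $9.85); total interest = total paid − $1,437.35 = $472.50.
At $247.05/mo: 7 payments (last $34.99); total interest $79.94.
Payments saved = 39 − 7 = 32.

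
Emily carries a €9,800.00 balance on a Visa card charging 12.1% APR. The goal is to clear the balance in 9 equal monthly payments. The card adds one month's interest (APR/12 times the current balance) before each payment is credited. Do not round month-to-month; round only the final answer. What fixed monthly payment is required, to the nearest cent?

€1,144.52

Monthly rate r = 12.1%/12 = 1.00833% = 0.0100833.
Level-payment amortization: P = B₀·r / (1 − (1+r)^(−n)) = 9800.00·0.0100833 / (1 − 1.01008^(−9)).
Denominator 1 − (1+r)^(−9) = 0.086338861.
P = 98.8167 / 0.086338861 ≈ 1144.52.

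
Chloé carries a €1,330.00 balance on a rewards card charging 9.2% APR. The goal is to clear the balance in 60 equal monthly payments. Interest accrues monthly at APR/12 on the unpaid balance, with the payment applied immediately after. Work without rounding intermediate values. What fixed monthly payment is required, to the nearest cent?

€27.74

Monthly rate r = 9.2%/12 = 0.766667% = 0.00766667.
Level-payment amortization: P = B₀·r / (1 − (1+r)^(−n)) = 1330.00·0.00766667 / (1 − 1.00767^(−60)).
Denominator 1 − (1+r)^(−60) = 0.367607876.
P = 10.1967 / 0.367607876 ≈ 27.74.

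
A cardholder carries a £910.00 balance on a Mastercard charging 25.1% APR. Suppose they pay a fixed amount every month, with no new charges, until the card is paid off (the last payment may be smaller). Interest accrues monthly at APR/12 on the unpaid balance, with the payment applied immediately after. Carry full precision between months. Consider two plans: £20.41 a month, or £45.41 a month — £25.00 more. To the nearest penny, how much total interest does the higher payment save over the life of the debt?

£1,467.26

Monthly rate r = 25.1%/12 = 2.09167% = 0.0209167.
At £20.41/mo: n = ⌈−ln(1 − rB₀/P)/ln(1+r)⌉ = 131 payments (last £5.81); total interest = total paid − £910.00 = £1,749.11.
At £45.41/mo: 27 payments (last £11.19); total interest £281.85.
Interest saved = £1,749.11 − £281.85 = £1,467.26.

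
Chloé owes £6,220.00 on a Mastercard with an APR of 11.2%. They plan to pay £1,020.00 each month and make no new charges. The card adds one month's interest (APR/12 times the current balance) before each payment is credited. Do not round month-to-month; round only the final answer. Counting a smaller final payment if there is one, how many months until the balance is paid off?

7 months

Monthly rate r = 11.2%/12 = 0.933333% = 0.00933333.
Recurrence: B ← B·(1+r) − £1,020.00.
Month 1: interest £58.05; balance after payment £5,258.05.
Month 2: interest £49.08; balance after payment £4,287.13.
Closed form: n = −ln(1 − rB₀/P)/ln(1+r) = −ln(0.94308)/ln(1.00933) ≈ 6.308, so the balance reaches zero during payment 7.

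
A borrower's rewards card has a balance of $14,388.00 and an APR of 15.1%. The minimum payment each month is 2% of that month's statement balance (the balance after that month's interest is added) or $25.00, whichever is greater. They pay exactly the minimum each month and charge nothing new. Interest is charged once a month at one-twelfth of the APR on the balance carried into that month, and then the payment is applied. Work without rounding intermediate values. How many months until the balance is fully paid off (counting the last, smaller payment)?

397 months

Monthly rate r = 15.1%/12 = 1.25833% = 0.0125833.
While 2% of the post-interest balance exceeds $25.00, each month B ← (B·(1+r))·(1 − 0.02), i.e. B shrinks by the factor (1+r)·0.98 = 0.99233.
This holds for months 1–320. Entering month 321 the balance is $1,225.16; 2% of the post-interest balance is now below $25.00, so the flat $25.00 minimum applies from here.
From month 321 a fixed $25.00 at rate r clears $1,225.16 in 77 more payments. Total: 320 + 77 = 397 months.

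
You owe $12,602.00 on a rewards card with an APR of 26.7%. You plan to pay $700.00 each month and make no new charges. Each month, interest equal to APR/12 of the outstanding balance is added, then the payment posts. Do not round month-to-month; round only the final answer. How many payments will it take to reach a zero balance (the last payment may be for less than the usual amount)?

24 months

Monthly rate r = 26.7%/12 = 2.225% = 0.02225.
Recurrence: B ← B·(1+r) − $700.00.
Month 1: interest $280.39; balance after payment $12,182.39.
Month 2: interest $271.06; balance after payment $11,753.45.
Closed form: n = −ln(1 − rB₀/P)/ln(1+r) = −ln(0.59944)/ln(1.02225) ≈ 23.256, so the balance reaches zero during payment 24.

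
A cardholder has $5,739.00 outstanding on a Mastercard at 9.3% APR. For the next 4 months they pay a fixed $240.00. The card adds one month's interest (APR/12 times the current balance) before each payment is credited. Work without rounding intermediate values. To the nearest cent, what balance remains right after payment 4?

Monthly rate r = 9.3%/12 = 0.775% = 0.00775.
Each month: B ← B·(1+r) − $240.00.
Month 1: interest $44.48; balance after payment $5,543.48.
Month 2: interest $42.96; balance after payment $5,346.44.
Month 3: interest $41.43; balance after payment $5,147.87.
Month 4: interest $39.90; balance after payment $4,947.77.

$4,947.77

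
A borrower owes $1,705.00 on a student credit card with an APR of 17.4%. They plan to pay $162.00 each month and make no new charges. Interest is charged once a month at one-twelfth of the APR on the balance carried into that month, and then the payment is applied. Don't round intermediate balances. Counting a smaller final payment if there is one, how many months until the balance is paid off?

12 payments

Monthly rate r = 17.4%/12 = 1.45% = 0.0145.
Recurrence: B ← B·(1+r) − $162.00.
Month 1: interest $24.72; balance after payment $1,567.72.
Month 2: interest $22.73; balance after payment $1,428.45.
Closed form: n = −ln(1 − rB₀/P)/ln(1+r) = −ln(0.84739)/ln(1.0145) ≈ 11.503, so the balance reaches zero during payment 12.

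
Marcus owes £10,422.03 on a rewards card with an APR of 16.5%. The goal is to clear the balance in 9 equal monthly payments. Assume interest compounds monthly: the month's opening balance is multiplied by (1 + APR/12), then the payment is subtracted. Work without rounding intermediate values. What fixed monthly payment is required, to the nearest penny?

£1,239.07

Monthly rate r = 16.5%/12 = 1.375% = 0.01375.
Level-payment amortization: P = B₀·r / (1 − (1+r)^(−n)) = 10422.03·0.01375 / (1 − 1.01375^(−9)).
Denominator 1 − (1+r)^(−9) = 0.115654042.
P = 143.303 / 0.115654042 ≈ 1239.07.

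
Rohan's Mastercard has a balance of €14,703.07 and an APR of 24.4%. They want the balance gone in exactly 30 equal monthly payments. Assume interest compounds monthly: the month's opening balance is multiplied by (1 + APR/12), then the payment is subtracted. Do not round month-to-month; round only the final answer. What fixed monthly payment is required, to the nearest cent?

Monthly rate r = 24.4%/12 = 2.03333% = 0.0203333.
Level-payment amortization: P = B₀·r / (1 − (1+r)^(−n)) = 14703.07·0.0203333 / (1 − 1.02033^(−30)).
Denominator 1 − (1+r)^(−30) = 0.45331425.
P = 298.962 / 0.45331425 ≈ 659.50.

€659.50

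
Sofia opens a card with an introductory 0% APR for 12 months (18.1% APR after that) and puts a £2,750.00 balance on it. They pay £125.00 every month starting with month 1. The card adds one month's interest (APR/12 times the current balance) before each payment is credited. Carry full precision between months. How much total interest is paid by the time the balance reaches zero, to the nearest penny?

£115.23

Promo months 1–12 at r₀ = 0%/12 = 0; months 13+ at r₁ = 18.1%/12 = 0.0150833.
After month 12 (no interest yet): B = £2,750.00 − 12·£125.00 = £1,250.00.
Then at r₁ with £125.00/mo: n₂ = −ln(1 − r₁·B/P)/ln(1+r₁) ≈ 10.92 → 11 more payments.
Total paid = 22·£125.00 + £115.23 = £2,865.23; interest = £2,865.23 − £2,750.00 = £115.23.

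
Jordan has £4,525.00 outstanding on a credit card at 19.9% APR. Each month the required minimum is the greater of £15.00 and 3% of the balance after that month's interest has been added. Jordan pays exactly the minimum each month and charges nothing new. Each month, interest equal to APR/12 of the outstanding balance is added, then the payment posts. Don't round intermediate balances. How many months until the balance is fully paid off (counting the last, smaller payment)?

207 months

Monthly rate r = 19.9%/12 = 1.65833% = 0.0165833.
While 3% of the post-interest balance exceeds £15.00, each month B ← (B·(1+r))·(1 − 0.03), i.e. B shrinks by the factor (1+r)·0.97 = 0.98609.
This holds for months 1–159. Entering month 160 the balance is £487.59; 3% of the post-interest balance is now below £15.00, so the flat £15.00 minimum applies from here.
From month 160 a fixed £15.00 at rate r clears £487.59 in 48 more payments. Total: 159 + 48 = 207 months.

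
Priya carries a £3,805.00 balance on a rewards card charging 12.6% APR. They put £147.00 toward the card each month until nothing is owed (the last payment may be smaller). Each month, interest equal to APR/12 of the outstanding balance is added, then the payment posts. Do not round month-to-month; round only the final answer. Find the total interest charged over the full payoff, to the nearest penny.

£658.69

Monthly rate r = 12.6%/12 = 1.05% = 0.0105.
Payoff takes n = ⌈−ln(1 − rB₀/P)/ln(1+r)⌉ = ⌈30.364⌉ = 31 payments; the last is £53.69.
Total paid = 30·£147.00 + £53.69 = £4,463.69.
Total interest = total paid − principal = £4,463.69 − £3,805.00 = £658.69.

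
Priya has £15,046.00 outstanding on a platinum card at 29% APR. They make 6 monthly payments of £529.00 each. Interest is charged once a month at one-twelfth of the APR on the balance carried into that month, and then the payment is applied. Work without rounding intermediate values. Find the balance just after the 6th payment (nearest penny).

Monthly rate r = 29%/12 = 2.41667% = 0.0241667.
Each month: B ← B·(1+r) − £529.00.
Month 1: interest £363.61; balance after payment £14,880.61.
Month 2: interest £359.61; balance after payment £14,711.23.
Month 3: interest £355.52; balance after payment £14,537.75.
Month 4: interest £351.33; balance after payment £14,360.08.
Month 5: interest £347.04; balance after payment £14,178.11.
Month 6: interest £342.64; balance after payment £13,991.75.

£13,991.75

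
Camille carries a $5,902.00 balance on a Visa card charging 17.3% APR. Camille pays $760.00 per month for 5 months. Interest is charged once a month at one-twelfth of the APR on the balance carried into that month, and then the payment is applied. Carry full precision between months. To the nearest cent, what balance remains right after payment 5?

Monthly rate r = 17.3%/12 = 1.44167% = 0.0144167.
Each month: B ← B·(1+r) − $760.00.
Month 1: interest $85.09; balance after payment $5,227.09.
Month 2: interest $75.36; balance after payment $4,542.44.
Month 3: interest $65.49; balance after payment $3,847.93.
Month 4: interest $55.47; balance after payment $3,143.41.
Month 5: interest $45.32; balance after payment $2,428.72.

$2,428.72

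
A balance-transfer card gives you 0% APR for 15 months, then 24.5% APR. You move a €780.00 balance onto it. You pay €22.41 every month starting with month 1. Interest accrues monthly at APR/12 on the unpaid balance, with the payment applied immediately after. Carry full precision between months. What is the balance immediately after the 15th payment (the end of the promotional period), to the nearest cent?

€443.85

Promo months 1–15 at r₀ = 0%/12 = 0; months 16+ at r₁ = 24.5%/12 = 0.0204167.
After month 15 (no interest yet): B = €780.00 − 15·€22.41 = €443.85.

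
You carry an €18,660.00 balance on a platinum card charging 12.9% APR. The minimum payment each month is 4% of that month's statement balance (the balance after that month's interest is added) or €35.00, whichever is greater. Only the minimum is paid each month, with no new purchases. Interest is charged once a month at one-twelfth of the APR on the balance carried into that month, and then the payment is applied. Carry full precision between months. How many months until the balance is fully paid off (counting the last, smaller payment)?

Monthly rate r = 12.9%/12 = 1.075% = 0.01075.
While 4% of the post-interest balance exceeds €35.00, each month B ← (B·(1+r))·(1 − 0.04), i.e. B shrinks by the factor (1+r)·0.96 = 0.97032.
This holds for months 1–102. Entering month 103 the balance is €863.46; 4% of the post-interest balance is now below €35.00, so the flat €35.00 minimum applies from here.
From month 103 a fixed €35.00 at rate r clears €863.46 in 29 more payments. Total: 102 + 29 = 131 months.

131 months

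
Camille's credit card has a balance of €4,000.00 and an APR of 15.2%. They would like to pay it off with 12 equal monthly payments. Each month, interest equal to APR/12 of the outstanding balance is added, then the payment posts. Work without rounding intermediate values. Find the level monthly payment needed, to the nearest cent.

Monthly rate r = 15.2%/12 = 1.26667% = 0.0126667.
Level-payment amortization: P = B₀·r / (1 − (1+r)^(−n)) = 4000.00·0.0126667 / (1 − 1.01267^(−12)).
Denominator 1 − (1+r)^(−12) = 0.140191326.
P = 50.6667 / 0.140191326 ≈ 361.41.

€361.41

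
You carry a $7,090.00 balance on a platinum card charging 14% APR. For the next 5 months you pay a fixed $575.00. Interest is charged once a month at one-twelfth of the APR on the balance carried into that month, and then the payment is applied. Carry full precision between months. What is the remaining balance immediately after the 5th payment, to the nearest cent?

$4,570.48

Monthly rate r = 14%/12 = 1.16667% = 0.0116667.
Each month: B ← B·(1+r) − $575.00.
Month 1: interest $82.72; balance after payment $6,597.72.
Month 2: interest $76.97; balance after payment $6,099.69.
Month 3: interest $71.16; balance after payment $5,595.85.
Month 4: interest $65.28; balance after payment $5,086.14.
Month 5: interest $59.34; balance after payment $4,570.48.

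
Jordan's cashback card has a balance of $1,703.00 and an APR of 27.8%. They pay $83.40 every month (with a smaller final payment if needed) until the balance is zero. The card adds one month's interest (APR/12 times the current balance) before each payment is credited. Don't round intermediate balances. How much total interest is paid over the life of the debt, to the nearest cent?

$630.01

Monthly rate r = 27.8%/12 = 2.31667% = 0.0231667.
Payoff takes n = ⌈−ln(1 − rB₀/P)/ln(1+r)⌉ = ⌈27.974⌉ = 28 payments; the last is $81.21.
Total paid = 27·$83.40 + $81.21 = $2,333.01.
Total interest = total paid − principal = $2,333.01 − $1,703.00 = $630.01.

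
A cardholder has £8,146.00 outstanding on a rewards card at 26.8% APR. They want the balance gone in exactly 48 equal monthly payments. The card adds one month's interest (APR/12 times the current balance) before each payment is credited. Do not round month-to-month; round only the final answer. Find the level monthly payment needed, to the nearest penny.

£278.34

Monthly rate r = 26.8%/12 = 2.23333% = 0.0223333.
Level-payment amortization: P = B₀·r / (1 − (1+r)^(−n)) = 8146.00·0.0223333 / (1 − 1.02233^(−48)).
Denominator 1 − (1+r)^(−48) = 0.653615078.
P = 181.927 / 0.653615078 ≈ 278.34.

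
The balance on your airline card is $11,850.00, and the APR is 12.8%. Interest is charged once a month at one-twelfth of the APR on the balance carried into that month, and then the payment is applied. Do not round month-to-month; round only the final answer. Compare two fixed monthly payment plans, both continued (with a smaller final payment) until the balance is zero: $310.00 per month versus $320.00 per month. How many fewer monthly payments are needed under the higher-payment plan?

2 fewer payments

Monthly rate r = 12.8%/12 = 1.06667% = 0.0106667.
At $310.00/mo: n = ⌈−ln(1 − rB₀/P)/ln(1+r)⌉ = 50 payments (last $114.74); total interest = total paid − $11,850.00 = $3,454.74.
At $320.00/mo: 48 payments (last $116.46); total interest $3,306.46.
Payments saved = 50 − 48 = 2.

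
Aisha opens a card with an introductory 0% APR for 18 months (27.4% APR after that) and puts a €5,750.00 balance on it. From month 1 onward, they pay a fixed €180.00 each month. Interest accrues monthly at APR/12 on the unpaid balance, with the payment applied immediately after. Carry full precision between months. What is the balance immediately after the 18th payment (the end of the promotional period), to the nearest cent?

€2,510.00

Promo months 1–18 at r₀ = 0%/12 = 0; months 19+ at r₁ = 27.4%/12 = 0.0228333.
After month 18 (no interest yet): B = €5,750.00 − 18·€180.00 = €2,510.00.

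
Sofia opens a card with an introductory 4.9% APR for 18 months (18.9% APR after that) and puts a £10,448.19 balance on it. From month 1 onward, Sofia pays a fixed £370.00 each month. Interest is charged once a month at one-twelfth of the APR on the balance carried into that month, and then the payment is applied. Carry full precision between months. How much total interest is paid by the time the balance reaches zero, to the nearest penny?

£1,056.84

Promo months 1–18 at r₀ = 4.9%/12 = 0.00408333; months 19+ at r₁ = 18.9%/12 = 0.01575.
After month 18: iterate B ← B·(1+r₀) − £370.00 for 18 months → £4,347.11.
Then at r₁ with £370.00/mo: n₂ = −ln(1 − r₁·B/P)/ln(1+r₁) ≈ 13.09 → 14 more payments.
Total paid = 31·£370.00 + £35.03 = £11,505.03; interest = £11,505.03 − £10,448.19 = £1,056.84.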